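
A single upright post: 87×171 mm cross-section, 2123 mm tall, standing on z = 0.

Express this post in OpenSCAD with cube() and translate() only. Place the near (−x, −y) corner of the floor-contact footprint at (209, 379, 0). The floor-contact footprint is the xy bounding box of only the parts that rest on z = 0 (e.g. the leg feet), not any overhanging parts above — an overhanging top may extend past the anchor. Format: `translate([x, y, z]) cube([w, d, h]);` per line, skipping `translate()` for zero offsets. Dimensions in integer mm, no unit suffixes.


translate([209, 379, 0]) cube([87, 171, 2123]);


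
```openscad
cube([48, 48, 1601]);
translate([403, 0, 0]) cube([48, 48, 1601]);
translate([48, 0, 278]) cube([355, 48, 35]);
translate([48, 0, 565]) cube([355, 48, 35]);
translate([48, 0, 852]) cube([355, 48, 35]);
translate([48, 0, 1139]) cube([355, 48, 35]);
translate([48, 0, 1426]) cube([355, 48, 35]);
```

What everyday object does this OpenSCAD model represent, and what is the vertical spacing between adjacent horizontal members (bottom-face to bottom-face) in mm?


A ladder. The rung spacing is 287 mm.

Two tall 48×48 posts with 5 short bars between them — a ladder. Adjacent rungs sit at z = 278 and z = 565, so the spacing is 565 − 278 = 287 mm.


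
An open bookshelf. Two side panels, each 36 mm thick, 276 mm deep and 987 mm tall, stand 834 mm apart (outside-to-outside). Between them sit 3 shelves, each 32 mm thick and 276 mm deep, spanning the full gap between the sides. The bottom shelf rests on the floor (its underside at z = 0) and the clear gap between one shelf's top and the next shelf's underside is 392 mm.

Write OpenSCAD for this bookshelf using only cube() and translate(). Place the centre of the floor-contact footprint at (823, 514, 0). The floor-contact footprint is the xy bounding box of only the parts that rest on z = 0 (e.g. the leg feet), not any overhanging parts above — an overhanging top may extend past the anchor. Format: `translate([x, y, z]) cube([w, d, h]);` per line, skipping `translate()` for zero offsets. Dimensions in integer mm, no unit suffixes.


translate([406, 376, 0]) cube([36, 276, 987]);
translate([1204, 376, 0]) cube([36, 276, 987]);
translate([442, 376, 0]) cube([762, 276, 32]);
translate([442, 376, 424]) cube([762, 276, 32]);
translate([442, 376, 848]) cube([762, 276, 32]);


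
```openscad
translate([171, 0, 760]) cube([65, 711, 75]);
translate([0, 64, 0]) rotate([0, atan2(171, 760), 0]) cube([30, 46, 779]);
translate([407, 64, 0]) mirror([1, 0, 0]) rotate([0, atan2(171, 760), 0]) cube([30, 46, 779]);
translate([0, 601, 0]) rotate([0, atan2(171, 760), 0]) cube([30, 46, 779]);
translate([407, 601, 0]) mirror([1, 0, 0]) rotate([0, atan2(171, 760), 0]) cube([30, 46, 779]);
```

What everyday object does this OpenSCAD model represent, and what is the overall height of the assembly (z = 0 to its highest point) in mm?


A sawhorse. The overall height is 835 mm.

A beam across two mirrored pairs of raked legs — a sawhorse. The beam's underside is at z = 760 (matching the legs' vertical rise in atan2(171, 760)) and the beam is 75 mm tall, so its top is at 760 + 75 = 835 mm. The raked legs top out at the beam's underside, so that is the highest point.


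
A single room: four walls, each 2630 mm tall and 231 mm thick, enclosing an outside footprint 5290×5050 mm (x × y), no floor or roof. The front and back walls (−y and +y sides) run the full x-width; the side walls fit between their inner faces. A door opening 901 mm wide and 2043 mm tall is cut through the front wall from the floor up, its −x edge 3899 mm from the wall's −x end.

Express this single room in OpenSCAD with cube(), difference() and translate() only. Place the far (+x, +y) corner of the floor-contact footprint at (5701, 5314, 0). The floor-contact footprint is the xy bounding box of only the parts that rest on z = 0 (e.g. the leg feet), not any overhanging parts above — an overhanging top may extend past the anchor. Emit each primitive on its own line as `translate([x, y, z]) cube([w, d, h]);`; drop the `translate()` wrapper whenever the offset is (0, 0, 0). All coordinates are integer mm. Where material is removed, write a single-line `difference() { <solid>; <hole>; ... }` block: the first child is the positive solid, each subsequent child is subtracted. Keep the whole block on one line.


difference() { translate([411, 264, 0]) cube([5290, 231, 2630]); translate([4310, 264, 0]) cube([901, 231, 2043]); }
translate([411, 5083, 0]) cube([5290, 231, 2630]);
translate([411, 495, 0]) cube([231, 4588, 2630]);
translate([5470, 495, 0]) cube([231, 4588, 2630]);


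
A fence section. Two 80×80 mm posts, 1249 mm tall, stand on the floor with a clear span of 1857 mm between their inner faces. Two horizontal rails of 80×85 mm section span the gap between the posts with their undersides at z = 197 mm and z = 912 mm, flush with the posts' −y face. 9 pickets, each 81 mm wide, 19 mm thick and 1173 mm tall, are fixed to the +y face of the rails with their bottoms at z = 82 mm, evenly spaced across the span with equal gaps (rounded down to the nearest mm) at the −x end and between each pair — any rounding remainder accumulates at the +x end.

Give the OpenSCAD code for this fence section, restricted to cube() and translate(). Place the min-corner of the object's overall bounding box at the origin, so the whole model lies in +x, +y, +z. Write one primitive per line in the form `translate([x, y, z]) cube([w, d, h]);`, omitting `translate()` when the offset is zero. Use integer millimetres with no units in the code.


cube([80, 80, 1249]);
translate([1937, 0, 0]) cube([80, 80, 1249]);
translate([80, 0, 197]) cube([1857, 80, 85]);
translate([80, 0, 912]) cube([1857, 80, 85]);
translate([192, 80, 82]) cube([81, 19, 1173]);
translate([385, 80, 82]) cube([81, 19, 1173]);
translate([578, 80, 82]) cube([81, 19, 1173]);
translate([771, 80, 82]) cube([81, 19, 1173]);
translate([964, 80, 82]) cube([81, 19, 1173]);
translate([1157, 80, 82]) cube([81, 19, 1173]);
translate([1350, 80, 82]) cube([81, 19, 1173]);
translate([1543, 80, 82]) cube([81, 19, 1173]);
translate([1736, 80, 82]) cube([81, 19, 1173]);


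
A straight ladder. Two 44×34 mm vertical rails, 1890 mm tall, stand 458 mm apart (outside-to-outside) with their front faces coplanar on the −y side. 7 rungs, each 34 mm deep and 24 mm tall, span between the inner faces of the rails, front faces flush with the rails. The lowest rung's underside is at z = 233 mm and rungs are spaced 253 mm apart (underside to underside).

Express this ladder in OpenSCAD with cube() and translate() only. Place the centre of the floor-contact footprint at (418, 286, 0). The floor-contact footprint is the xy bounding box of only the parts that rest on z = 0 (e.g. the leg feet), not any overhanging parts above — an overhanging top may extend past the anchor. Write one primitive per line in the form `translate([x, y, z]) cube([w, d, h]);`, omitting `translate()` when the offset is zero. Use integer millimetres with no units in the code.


translate([189, 269, 0]) cube([44, 34, 1890]);
translate([603, 269, 0]) cube([44, 34, 1890]);
translate([233, 269, 233]) cube([370, 34, 24]);
translate([233, 269, 486]) cube([370, 34, 24]);
translate([233, 269, 739]) cube([370, 34, 24]);
translate([233, 269, 992]) cube([370, 34, 24]);
translate([233, 269, 1245]) cube([370, 34, 24]);
translate([233, 269, 1498]) cube([370, 34, 24]);
translate([233, 269, 1751]) cube([370, 34, 24]);


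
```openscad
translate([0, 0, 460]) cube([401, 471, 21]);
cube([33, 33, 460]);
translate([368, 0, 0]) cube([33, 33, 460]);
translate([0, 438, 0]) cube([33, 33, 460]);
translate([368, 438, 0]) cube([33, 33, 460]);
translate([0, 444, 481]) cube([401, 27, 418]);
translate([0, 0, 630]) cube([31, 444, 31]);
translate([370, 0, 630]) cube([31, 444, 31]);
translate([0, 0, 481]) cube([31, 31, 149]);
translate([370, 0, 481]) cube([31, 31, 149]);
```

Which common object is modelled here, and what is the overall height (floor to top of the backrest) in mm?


A chair. The overall height is 899 mm.

A slab on four corner posts with a tall panel at the back — a chair. The seat slab sits at z = 460 with thickness 21, and the 418 mm backrest starts at the seat top, so the overall height is 460 + 21 + 418 = 899 mm.


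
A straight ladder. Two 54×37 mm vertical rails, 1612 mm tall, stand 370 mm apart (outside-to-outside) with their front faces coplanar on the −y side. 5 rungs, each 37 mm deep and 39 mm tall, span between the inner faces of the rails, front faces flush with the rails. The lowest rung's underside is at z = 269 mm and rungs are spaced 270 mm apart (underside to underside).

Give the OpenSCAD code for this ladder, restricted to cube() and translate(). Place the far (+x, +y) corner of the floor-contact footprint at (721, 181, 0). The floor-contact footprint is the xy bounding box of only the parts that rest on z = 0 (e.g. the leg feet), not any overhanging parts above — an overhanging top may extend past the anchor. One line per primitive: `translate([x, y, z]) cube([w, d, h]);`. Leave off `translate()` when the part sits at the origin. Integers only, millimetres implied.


// rung span = 370 - 2*54 = 262
// rung[k] z = 269 + k*270
translate([351, 144, 0]) cube([54, 37, 1612]);
translate([667, 144, 0]) cube([54, 37, 1612]);
translate([405, 144, 269]) cube([262, 37, 39]);
translate([405, 144, 539]) cube([262, 37, 39]);
translate([405, 144, 809]) cube([262, 37, 39]);
translate([405, 144, 1079]) cube([262, 37, 39]);
translate([405, 144, 1349]) cube([262, 37, 39]);


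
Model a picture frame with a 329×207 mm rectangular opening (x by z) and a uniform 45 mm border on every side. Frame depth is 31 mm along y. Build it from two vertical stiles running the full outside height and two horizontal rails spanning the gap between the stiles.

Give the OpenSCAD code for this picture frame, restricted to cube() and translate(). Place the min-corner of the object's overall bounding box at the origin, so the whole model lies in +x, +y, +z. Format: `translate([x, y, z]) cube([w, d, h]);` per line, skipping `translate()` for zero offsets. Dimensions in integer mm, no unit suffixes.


cube([45, 31, 297]);
translate([374, 0, 0]) cube([45, 31, 297]);
translate([45, 0, 0]) cube([329, 31, 45]);
translate([45, 0, 252]) cube([329, 31, 45]);


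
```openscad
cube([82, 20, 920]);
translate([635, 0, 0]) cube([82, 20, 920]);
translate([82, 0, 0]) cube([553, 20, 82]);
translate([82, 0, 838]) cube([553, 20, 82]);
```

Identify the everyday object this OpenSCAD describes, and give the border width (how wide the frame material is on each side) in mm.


A picture frame. The border width is 82 mm.

Four thin pieces enclosing a rectangular opening — a picture frame. The two full-height stiles are 920 mm tall; the top rail sits at z = 838 and is 82 mm tall, so the border above the opening is 920 − 838 = 82 mm, matching the stile x-width.


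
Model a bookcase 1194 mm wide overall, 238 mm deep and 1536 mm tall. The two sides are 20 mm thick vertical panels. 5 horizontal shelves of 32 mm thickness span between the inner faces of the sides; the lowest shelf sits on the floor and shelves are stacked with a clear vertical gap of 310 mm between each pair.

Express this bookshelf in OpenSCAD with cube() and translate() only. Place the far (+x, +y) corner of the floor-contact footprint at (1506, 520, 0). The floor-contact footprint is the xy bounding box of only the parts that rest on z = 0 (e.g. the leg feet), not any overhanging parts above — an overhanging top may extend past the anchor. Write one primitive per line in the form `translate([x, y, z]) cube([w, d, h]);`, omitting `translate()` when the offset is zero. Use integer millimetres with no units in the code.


translate([312, 282, 0]) cube([20, 238, 1536]);
translate([1486, 282, 0]) cube([20, 238, 1536]);
translate([332, 282, 0]) cube([1154, 238, 32]);
translate([332, 282, 342]) cube([1154, 238, 32]);
translate([332, 282, 684]) cube([1154, 238, 32]);
translate([332, 282, 1026]) cube([1154, 238, 32]);
translate([332, 282, 1368]) cube([1154, 238, 32]);


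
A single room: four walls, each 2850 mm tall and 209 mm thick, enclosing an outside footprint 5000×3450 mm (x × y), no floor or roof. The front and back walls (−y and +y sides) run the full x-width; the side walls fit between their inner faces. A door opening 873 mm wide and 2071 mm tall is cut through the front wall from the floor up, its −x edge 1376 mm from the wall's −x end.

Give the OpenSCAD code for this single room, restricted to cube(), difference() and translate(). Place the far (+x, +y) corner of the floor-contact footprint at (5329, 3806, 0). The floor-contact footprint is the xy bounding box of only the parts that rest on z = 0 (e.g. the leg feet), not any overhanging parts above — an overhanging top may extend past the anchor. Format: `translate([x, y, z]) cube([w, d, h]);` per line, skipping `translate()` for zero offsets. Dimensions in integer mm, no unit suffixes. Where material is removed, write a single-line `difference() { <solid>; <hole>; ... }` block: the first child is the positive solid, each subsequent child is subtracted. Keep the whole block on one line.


difference() { translate([329, 356, 0]) cube([5000, 209, 2850]); translate([1705, 356, 0]) cube([873, 209, 2071]); }
translate([329, 3597, 0]) cube([5000, 209, 2850]);
translate([329, 565, 0]) cube([209, 3032, 2850]);
translate([5120, 565, 0]) cube([209, 3032, 2850]);


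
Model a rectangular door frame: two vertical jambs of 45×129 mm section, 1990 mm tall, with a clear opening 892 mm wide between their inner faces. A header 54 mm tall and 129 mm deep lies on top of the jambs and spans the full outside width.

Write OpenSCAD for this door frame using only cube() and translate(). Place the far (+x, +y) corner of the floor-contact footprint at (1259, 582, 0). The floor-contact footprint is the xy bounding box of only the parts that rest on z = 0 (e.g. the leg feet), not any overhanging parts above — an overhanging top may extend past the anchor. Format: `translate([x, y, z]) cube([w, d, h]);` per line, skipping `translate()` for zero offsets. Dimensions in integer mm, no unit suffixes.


translate([277, 453, 0]) cube([45, 129, 1990]);
translate([1214, 453, 0]) cube([45, 129, 1990]);
translate([277, 453, 1990]) cube([982, 129, 54]);


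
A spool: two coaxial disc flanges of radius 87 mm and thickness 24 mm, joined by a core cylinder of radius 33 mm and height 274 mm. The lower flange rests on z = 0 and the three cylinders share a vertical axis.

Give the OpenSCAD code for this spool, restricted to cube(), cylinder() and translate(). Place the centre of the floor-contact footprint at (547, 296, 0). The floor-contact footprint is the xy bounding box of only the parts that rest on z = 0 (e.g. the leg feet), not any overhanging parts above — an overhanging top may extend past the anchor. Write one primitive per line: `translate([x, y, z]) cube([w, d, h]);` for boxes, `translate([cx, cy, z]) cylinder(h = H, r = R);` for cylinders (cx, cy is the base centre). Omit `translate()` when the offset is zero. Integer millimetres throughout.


translate([547, 296, 0]) cylinder(h = 24, r = 87);
translate([547, 296, 24]) cylinder(h = 274, r = 33);
translate([547, 296, 298]) cylinder(h = 24, r = 87);


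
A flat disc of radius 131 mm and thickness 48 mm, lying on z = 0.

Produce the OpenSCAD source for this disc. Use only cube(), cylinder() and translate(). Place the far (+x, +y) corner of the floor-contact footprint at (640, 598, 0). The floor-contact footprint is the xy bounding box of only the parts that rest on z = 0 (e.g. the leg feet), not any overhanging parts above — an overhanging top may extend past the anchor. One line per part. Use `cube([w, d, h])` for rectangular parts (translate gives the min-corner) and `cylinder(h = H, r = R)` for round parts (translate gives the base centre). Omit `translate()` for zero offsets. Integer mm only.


translate([509, 467, 0]) cylinder(h = 48, r = 131);


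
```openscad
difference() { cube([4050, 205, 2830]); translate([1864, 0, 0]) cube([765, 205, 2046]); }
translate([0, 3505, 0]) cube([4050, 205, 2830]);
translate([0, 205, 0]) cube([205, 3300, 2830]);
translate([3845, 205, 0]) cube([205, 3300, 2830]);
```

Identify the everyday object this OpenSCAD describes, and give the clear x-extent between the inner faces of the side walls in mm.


A single room. The interior width is 3640 mm.

Four walls enclosing a rectangle with a door in the front wall — a room. Outside width 4050 minus two 205 mm walls gives 3640 mm.


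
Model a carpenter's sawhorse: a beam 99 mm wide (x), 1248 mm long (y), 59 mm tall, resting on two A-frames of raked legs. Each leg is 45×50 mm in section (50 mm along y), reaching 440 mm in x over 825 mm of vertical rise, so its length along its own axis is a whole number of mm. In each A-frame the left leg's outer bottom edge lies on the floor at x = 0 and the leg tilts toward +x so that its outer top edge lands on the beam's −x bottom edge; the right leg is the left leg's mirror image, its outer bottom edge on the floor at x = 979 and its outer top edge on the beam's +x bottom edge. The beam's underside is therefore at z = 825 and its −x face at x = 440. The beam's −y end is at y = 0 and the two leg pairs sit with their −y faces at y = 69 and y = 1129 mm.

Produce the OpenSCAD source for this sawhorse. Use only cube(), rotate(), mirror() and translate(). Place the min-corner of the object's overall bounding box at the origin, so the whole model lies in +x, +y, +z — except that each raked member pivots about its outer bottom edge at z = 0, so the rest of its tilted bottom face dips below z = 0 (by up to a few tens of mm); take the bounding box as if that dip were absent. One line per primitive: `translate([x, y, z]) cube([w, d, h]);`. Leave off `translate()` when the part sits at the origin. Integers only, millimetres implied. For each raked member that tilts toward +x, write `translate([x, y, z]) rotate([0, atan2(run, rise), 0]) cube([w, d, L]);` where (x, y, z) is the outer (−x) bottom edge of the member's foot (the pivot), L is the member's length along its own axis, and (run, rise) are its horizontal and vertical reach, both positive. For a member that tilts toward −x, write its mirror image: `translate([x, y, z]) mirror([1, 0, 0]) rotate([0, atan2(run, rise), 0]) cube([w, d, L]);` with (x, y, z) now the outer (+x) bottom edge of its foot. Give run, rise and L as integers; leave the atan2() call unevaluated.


translate([440, 0, 825]) cube([99, 1248, 59]);
translate([0, 69, 0]) rotate([0, atan2(440, 825), 0]) cube([45, 50, 935]);
translate([979, 69, 0]) mirror([1, 0, 0]) rotate([0, atan2(440, 825), 0]) cube([45, 50, 935]);
translate([0, 1129, 0]) rotate([0, atan2(440, 825), 0]) cube([45, 50, 935]);
translate([979, 1129, 0]) mirror([1, 0, 0]) rotate([0, atan2(440, 825), 0]) cube([45, 50, 935]);


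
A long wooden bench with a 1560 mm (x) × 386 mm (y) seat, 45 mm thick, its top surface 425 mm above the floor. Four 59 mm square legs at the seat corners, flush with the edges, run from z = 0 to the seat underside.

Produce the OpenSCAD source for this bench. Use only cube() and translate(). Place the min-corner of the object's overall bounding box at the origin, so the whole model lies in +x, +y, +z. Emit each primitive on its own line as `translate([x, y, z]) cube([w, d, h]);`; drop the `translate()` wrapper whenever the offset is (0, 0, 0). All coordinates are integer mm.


// leg_h = 425 − 45 = 380
translate([0, 0, 380]) cube([1560, 386, 45]);
cube([59, 59, 380]);
translate([0, 327, 0]) cube([59, 59, 380]);
translate([1501, 0, 0]) cube([59, 59, 380]);
translate([1501, 327, 0]) cube([59, 59, 380]);


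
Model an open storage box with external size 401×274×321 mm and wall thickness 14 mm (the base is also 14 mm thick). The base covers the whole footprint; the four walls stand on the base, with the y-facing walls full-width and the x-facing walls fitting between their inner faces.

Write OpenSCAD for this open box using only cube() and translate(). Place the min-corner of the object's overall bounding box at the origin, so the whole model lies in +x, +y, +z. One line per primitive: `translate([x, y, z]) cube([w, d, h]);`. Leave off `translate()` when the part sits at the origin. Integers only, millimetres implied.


cube([401, 274, 14]);
translate([0, 0, 14]) cube([401, 14, 307]);
translate([0, 260, 14]) cube([401, 14, 307]);
translate([0, 14, 14]) cube([14, 246, 307]);
translate([387, 14, 14]) cube([14, 246, 307]);


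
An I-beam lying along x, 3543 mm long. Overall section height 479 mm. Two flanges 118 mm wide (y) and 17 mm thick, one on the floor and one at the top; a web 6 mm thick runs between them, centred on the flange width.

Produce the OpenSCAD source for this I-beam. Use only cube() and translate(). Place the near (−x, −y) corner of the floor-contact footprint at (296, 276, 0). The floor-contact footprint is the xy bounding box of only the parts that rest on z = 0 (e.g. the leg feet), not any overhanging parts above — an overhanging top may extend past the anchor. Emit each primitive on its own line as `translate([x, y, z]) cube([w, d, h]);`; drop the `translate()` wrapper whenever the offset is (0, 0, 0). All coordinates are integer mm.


translate([296, 276, 0]) cube([3543, 118, 17]);
translate([296, 332, 17]) cube([3543, 6, 445]);
translate([296, 276, 462]) cube([3543, 118, 17]);


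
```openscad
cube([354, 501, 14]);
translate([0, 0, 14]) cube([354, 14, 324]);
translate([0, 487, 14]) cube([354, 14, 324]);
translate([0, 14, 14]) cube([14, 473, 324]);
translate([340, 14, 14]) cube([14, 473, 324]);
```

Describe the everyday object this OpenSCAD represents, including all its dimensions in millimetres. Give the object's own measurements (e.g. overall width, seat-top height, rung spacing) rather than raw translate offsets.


An open-topped rectangular box: outside dimensions 354×501×338 mm, with a uniform wall and base thickness of 14 mm. The base is a full 354×501 slab on the floor; four walls sit on top of the base. The front and back walls (the −y and +y sides) span the full width; the two side walls fit between them.


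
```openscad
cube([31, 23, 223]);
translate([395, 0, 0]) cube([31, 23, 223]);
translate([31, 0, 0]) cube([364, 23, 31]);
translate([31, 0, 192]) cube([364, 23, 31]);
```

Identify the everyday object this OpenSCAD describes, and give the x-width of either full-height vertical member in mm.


A picture frame. The border width is 31 mm.

Four thin pieces enclosing a rectangular opening — a picture frame. The two full-height stiles are 223 mm tall; the top rail sits at z = 192 and is 31 mm tall, so the border above the opening is 223 − 192 = 31 mm, matching the stile x-width.


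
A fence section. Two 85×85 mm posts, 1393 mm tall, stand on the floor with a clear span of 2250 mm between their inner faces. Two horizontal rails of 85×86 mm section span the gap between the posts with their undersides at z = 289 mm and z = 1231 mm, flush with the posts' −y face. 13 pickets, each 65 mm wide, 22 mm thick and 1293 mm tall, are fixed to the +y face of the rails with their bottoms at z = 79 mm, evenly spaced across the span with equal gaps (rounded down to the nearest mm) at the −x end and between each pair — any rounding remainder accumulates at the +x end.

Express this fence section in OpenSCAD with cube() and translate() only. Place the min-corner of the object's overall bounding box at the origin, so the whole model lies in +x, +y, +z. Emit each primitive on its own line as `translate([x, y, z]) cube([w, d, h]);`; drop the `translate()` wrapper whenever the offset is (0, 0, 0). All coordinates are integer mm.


cube([85, 85, 1393]);
translate([2335, 0, 0]) cube([85, 85, 1393]);
translate([85, 0, 289]) cube([2250, 85, 86]);
translate([85, 0, 1231]) cube([2250, 85, 86]);
translate([185, 85, 79]) cube([65, 22, 1293]);
translate([350, 85, 79]) cube([65, 22, 1293]);
translate([515, 85, 79]) cube([65, 22, 1293]);
translate([680, 85, 79]) cube([65, 22, 1293]);
translate([845, 85, 79]) cube([65, 22, 1293]);
translate([1010, 85, 79]) cube([65, 22, 1293]);
translate([1175, 85, 79]) cube([65, 22, 1293]);
translate([1340, 85, 79]) cube([65, 22, 1293]);
translate([1505, 85, 79]) cube([65, 22, 1293]);
translate([1670, 85, 79]) cube([65, 22, 1293]);
translate([1835, 85, 79]) cube([65, 22, 1293]);
translate([2000, 85, 79]) cube([65, 22, 1293]);
translate([2165, 85, 79]) cube([65, 22, 1293]);


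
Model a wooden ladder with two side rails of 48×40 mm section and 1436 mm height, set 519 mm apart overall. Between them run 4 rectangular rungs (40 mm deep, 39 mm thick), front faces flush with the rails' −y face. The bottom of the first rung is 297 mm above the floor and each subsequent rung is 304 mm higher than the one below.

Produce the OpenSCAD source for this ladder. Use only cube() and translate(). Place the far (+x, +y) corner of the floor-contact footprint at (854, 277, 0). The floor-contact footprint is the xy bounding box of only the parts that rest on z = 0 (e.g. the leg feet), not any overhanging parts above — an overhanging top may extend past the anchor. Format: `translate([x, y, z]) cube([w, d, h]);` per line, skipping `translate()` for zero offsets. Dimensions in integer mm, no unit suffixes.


// rung span = 519 - 2*48 = 423
// rung[k] z = 297 + k*304
translate([335, 237, 0]) cube([48, 40, 1436]);
translate([806, 237, 0]) cube([48, 40, 1436]);
translate([383, 237, 297]) cube([423, 40, 39]);
translate([383, 237, 601]) cube([423, 40, 39]);
translate([383, 237, 905]) cube([423, 40, 39]);
translate([383, 237, 1209]) cube([423, 40, 39]);


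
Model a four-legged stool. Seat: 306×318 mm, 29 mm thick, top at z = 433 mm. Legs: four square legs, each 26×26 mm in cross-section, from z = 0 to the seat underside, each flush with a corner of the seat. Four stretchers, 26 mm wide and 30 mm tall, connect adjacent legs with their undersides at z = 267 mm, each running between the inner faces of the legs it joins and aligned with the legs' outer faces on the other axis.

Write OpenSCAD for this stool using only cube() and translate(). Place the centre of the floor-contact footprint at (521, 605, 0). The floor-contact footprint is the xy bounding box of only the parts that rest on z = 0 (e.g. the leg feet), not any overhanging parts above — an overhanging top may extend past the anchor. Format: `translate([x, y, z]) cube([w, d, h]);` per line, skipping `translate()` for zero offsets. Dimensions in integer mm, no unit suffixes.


// leg_h = 433 - 29 = 404
// stretcher span = 306 - 2*26 = 254
translate([368, 446, 404]) cube([306, 318, 29]);
translate([368, 446, 0]) cube([26, 26, 404]);
translate([648, 446, 0]) cube([26, 26, 404]);
translate([368, 738, 0]) cube([26, 26, 404]);
translate([648, 738, 0]) cube([26, 26, 404]);
translate([394, 446, 267]) cube([254, 26, 30]);
translate([394, 738, 267]) cube([254, 26, 30]);
translate([368, 472, 267]) cube([26, 266, 30]);
translate([648, 472, 267]) cube([26, 266, 30]);


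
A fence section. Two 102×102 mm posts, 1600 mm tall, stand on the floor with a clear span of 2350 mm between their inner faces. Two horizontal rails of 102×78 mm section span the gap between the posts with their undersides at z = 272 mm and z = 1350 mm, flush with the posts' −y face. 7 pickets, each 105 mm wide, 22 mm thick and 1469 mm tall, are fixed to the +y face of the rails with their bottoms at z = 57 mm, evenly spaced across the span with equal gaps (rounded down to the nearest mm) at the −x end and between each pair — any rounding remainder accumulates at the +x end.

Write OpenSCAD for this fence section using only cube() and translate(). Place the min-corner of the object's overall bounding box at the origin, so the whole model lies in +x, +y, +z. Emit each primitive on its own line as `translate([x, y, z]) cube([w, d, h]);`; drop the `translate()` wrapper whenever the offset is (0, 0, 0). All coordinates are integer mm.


cube([102, 102, 1600]);
translate([2452, 0, 0]) cube([102, 102, 1600]);
translate([102, 0, 272]) cube([2350, 102, 78]);
translate([102, 0, 1350]) cube([2350, 102, 78]);
translate([303, 102, 57]) cube([105, 22, 1469]);
translate([609, 102, 57]) cube([105, 22, 1469]);
translate([915, 102, 57]) cube([105, 22, 1469]);
translate([1221, 102, 57]) cube([105, 22, 1469]);
translate([1527, 102, 57]) cube([105, 22, 1469]);
translate([1833, 102, 57]) cube([105, 22, 1469]);
translate([2139, 102, 57]) cube([105, 22, 1469]);


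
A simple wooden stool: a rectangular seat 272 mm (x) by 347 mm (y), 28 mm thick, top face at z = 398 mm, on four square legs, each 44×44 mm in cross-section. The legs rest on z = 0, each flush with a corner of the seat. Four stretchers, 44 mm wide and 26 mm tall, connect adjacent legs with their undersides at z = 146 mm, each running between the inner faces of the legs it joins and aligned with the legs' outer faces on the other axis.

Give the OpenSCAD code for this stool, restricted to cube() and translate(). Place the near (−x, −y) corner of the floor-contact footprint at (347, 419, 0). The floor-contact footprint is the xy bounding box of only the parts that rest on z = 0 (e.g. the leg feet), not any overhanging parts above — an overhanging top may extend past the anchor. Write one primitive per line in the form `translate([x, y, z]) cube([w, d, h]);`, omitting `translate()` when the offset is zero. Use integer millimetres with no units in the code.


// leg_h = 398 - 28 = 370
// stretcher span = 272 - 2*44 = 184
translate([347, 419, 370]) cube([272, 347, 28]);
translate([347, 419, 0]) cube([44, 44, 370]);
translate([575, 419, 0]) cube([44, 44, 370]);
translate([347, 722, 0]) cube([44, 44, 370]);
translate([575, 722, 0]) cube([44, 44, 370]);
translate([391, 419, 146]) cube([184, 44, 26]);
translate([391, 722, 146]) cube([184, 44, 26]);
translate([347, 463, 146]) cube([44, 259, 26]);
translate([575, 463, 146]) cube([44, 259, 26]);


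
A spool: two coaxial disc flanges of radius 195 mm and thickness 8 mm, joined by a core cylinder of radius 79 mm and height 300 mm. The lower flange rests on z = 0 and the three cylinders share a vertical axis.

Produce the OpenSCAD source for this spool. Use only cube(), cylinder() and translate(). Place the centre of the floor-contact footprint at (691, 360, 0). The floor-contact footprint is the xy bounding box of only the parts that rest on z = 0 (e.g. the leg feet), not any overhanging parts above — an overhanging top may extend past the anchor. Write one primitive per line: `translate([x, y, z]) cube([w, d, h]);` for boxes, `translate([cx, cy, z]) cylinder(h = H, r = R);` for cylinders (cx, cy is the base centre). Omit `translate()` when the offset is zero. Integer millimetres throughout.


translate([691, 360, 0]) cylinder(h = 8, r = 195);
translate([691, 360, 8]) cylinder(h = 300, r = 79);
translate([691, 360, 308]) cylinder(h = 8, r = 195);


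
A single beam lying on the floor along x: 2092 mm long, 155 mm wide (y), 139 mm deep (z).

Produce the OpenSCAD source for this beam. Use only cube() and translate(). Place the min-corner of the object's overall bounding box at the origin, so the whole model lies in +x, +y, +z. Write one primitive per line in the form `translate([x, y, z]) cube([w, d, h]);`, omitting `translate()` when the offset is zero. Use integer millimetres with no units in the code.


cube([2092, 155, 139]);


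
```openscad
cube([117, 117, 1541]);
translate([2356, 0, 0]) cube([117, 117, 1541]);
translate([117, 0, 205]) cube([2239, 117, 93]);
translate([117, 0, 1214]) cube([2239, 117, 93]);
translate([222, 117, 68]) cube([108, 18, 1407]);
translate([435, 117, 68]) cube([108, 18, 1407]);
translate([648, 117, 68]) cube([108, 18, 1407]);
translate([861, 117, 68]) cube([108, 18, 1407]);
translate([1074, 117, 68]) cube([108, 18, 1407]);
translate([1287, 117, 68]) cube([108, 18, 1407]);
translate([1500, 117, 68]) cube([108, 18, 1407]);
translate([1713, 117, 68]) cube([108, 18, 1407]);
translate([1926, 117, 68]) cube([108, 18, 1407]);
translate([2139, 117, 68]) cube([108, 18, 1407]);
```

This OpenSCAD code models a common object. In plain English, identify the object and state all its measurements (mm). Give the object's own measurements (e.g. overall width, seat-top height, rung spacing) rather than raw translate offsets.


A fence section. Two 117×117 mm posts, 1541 mm tall, stand on the floor with a clear span of 2239 mm between their inner faces. Two horizontal rails of 117×93 mm section span the gap between the posts with their undersides at z = 205 mm and z = 1214 mm, flush with the posts' −y face. 10 pickets, each 108 mm wide, 18 mm thick and 1407 mm tall, are fixed to the +y face of the rails with their bottoms at z = 68 mm, spaced across the span with a 105 mm gap after the −x post and between neighbouring pickets, with 109 mm left before the +x post.


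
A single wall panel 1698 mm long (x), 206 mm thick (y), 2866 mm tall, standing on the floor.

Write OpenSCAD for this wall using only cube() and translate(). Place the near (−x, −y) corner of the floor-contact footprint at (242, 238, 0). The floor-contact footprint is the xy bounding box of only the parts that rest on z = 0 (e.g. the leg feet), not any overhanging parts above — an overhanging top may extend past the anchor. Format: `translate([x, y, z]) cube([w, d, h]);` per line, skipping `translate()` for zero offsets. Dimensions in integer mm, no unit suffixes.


translate([242, 238, 0]) cube([1698, 206, 2866]);


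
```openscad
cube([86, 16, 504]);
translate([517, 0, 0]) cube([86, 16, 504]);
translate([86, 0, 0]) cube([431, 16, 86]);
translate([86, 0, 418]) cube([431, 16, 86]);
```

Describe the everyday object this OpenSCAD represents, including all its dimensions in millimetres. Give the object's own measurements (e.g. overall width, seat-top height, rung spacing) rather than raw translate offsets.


A rectangular picture frame lying in the x–z plane (depth along y). The opening is 431 mm wide (x) by 332 mm tall (z), surrounded by a border 86 mm wide on all four sides. The frame is 16 mm deep and is made of two full-height vertical stiles with two horizontal rails fitted between them.


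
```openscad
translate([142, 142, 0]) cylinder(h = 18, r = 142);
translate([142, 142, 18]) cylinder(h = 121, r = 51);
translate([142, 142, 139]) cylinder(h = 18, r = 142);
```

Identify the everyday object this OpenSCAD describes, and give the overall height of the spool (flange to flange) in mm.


A spool. The overall height is 157 mm.

Three coaxial cylinders, large–small–large — a spool. Two 18 mm flanges and a 121 mm core give 18 + 121 + 18 = 157 mm.


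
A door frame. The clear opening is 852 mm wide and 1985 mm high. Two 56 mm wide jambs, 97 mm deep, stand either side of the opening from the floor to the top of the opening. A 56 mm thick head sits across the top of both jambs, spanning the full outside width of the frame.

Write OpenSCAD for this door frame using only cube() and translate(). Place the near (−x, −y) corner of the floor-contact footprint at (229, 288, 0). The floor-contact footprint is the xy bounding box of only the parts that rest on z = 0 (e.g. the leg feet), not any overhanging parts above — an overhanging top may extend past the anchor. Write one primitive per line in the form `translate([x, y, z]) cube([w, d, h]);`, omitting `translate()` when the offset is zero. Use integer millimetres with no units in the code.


translate([229, 288, 0]) cube([56, 97, 1985]);
translate([1137, 288, 0]) cube([56, 97, 1985]);
translate([229, 288, 1985]) cube([964, 97, 56]);


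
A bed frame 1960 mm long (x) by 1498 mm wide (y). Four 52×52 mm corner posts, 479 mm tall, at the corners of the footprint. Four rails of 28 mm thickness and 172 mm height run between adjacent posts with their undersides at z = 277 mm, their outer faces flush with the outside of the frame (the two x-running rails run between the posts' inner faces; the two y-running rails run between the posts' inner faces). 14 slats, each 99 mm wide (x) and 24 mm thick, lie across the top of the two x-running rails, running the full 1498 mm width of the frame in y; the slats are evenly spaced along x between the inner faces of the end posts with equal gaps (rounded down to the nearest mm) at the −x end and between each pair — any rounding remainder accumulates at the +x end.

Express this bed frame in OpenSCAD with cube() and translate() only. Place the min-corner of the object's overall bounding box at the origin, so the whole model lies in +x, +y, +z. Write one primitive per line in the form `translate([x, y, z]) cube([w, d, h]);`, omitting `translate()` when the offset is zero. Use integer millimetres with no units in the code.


cube([52, 52, 479]);
translate([0, 1446, 0]) cube([52, 52, 479]);
translate([1908, 0, 0]) cube([52, 52, 479]);
translate([1908, 1446, 0]) cube([52, 52, 479]);
translate([52, 0, 277]) cube([1856, 28, 172]);
translate([52, 1470, 277]) cube([1856, 28, 172]);
translate([0, 52, 277]) cube([28, 1394, 172]);
translate([1932, 52, 277]) cube([28, 1394, 172]);
translate([83, 0, 449]) cube([99, 1498, 24]);
translate([213, 0, 449]) cube([99, 1498, 24]);
translate([343, 0, 449]) cube([99, 1498, 24]);
translate([473, 0, 449]) cube([99, 1498, 24]);
translate([603, 0, 449]) cube([99, 1498, 24]);
translate([733, 0, 449]) cube([99, 1498, 24]);
translate([863, 0, 449]) cube([99, 1498, 24]);
translate([993, 0, 449]) cube([99, 1498, 24]);
translate([1123, 0, 449]) cube([99, 1498, 24]);
translate([1253, 0, 449]) cube([99, 1498, 24]);
translate([1383, 0, 449]) cube([99, 1498, 24]);
translate([1513, 0, 449]) cube([99, 1498, 24]);
translate([1643, 0, 449]) cube([99, 1498, 24]);
translate([1773, 0, 449]) cube([99, 1498, 24]);


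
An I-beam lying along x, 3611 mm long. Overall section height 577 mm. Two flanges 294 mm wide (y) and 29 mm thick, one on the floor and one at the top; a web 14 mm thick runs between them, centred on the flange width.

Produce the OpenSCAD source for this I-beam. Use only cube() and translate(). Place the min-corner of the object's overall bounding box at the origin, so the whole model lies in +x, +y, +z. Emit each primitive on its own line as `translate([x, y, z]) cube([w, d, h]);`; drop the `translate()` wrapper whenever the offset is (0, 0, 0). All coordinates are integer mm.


cube([3611, 294, 29]);
translate([0, 140, 29]) cube([3611, 14, 519]);
translate([0, 0, 548]) cube([3611, 294, 29]);


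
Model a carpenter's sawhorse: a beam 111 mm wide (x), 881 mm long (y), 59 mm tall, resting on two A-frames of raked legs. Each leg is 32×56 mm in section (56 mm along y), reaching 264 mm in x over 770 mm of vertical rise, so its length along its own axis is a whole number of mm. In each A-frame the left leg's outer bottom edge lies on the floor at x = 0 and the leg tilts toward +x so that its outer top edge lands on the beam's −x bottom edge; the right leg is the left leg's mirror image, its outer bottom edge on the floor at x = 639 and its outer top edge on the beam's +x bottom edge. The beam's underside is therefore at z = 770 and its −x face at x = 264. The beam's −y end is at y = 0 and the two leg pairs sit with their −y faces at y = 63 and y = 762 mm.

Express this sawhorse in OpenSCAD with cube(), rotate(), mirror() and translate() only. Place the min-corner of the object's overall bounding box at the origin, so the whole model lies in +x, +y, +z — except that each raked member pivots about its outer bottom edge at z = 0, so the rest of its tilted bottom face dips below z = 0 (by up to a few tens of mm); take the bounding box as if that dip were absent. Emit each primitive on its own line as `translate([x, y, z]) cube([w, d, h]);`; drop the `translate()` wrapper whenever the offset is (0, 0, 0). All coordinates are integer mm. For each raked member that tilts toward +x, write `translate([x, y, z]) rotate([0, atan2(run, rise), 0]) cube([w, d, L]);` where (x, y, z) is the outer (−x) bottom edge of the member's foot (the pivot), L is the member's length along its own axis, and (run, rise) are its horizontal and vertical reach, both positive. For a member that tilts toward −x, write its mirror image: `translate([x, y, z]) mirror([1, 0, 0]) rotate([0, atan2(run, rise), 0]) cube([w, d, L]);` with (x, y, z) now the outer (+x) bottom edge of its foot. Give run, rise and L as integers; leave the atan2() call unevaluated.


translate([264, 0, 770]) cube([111, 881, 59]);
translate([0, 63, 0]) rotate([0, atan2(264, 770), 0]) cube([32, 56, 814]);
translate([639, 63, 0]) mirror([1, 0, 0]) rotate([0, atan2(264, 770), 0]) cube([32, 56, 814]);
translate([0, 762, 0]) rotate([0, atan2(264, 770), 0]) cube([32, 56, 814]);
translate([639, 762, 0]) mirror([1, 0, 0]) rotate([0, atan2(264, 770), 0]) cube([32, 56, 814]);
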